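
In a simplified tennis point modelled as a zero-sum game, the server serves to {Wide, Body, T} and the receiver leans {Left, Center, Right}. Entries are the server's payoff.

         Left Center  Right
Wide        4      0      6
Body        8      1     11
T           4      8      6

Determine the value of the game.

60/11

Row minima: Wide → 0, Body → 1, T → 4; maximin = 4.
Column maxima: Left → 8, Center → 8, Right → 11; minimax = 8.
4 ≠ 8, so there is no saddle point; optimal play is mixed.
Wide is strictly dominated by Body, so the server never plays it.
Right is strictly dominated by Left (it gives the server strictly more in every row), so the receiver never plays it.
On the remaining 2×2 (Body, T vs Left, Center):
Let the server play Body with probability p. Expected payoff against Left: 8p + 4(1−p) = 4p + 4; against Center: 1p + 8(1−p) = −7p + 8.
Setting these equal: 4p + 4 = −7p + 8 ⇒ 11p = 4 ⇒ p = 4/11, and the value is (4)·(4/11) + 4 = 60/11.
For the receiver: with q = P(Left), equating Body's and T's payoffs gives 7q + 1 = −4q + 8 ⇒ q = 7/11.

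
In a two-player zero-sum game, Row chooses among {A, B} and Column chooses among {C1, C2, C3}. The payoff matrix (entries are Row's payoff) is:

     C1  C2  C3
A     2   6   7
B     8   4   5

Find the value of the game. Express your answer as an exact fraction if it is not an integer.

5

Row minima: A → 2, B → 4; maximin = 4.
Column maxima: C1 → 8, C2 → 6, C3 → 7; minimax = 6.
4 ≠ 6, so there is no saddle point; optimal play is mixed.
C3 is strictly dominated by C2 (it gives Row strictly more in every row), so Column never plays it.
On the remaining 2×2 (A, B vs C1, C2):
Let Row play A with probability p. Expected payoff against C1: 2p + 8(1−p) = −6p + 8; against C2: 6p + 4(1−p) = 2p + 4.
Setting these equal: −6p + 8 = 2p + 4 ⇒ −8p = -4 ⇒ p = 1/2, and the value is (-6)·(1/2) + 8 = 5.
For Column: with q = P(C1), equating A's and B's payoffs gives −4q + 6 = 4q + 4 ⇒ q = 1/4.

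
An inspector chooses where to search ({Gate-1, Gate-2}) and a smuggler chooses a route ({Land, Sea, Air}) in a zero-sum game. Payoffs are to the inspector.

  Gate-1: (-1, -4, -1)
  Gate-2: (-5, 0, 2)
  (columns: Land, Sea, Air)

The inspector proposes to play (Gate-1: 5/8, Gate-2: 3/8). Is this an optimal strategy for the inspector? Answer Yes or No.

Against Land this mix gives (5/8)·(-1) + (3/8)·(-5) = -5/2.
Against Sea this mix gives (5/8)·(-4) + (3/8)·0 = -5/2.
Against Air this mix gives (5/8)·(-1) + (3/8)·2 = 1/8.
All of the smuggler's active replies (Land, Sea) yield -5/2, and no column does worse for the inspector. The mix makes the smuggler indifferent and guarantees -5/2, so it is optimal.

Yes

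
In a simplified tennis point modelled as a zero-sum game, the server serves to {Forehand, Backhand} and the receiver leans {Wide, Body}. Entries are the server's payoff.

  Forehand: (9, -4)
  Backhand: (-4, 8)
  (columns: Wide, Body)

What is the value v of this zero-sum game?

Row minima: Forehand → -4, Backhand → -4; maximin = -4.
Column maxima: Wide → 9, Body → 8; minimax = 8.
-4 ≠ 8, so there is no saddle point; optimal play is mixed.
Let the server play Forehand with probability p. Expected payoff against Wide: 9p + (-4)(1−p) = 13p − 4; against Body: (-4)p + 8(1−p) = −12p + 8.
Setting these equal: 13p − 4 = −12p + 8 ⇒ 25p = 12 ⇒ p = 12/25, and the value is (13)·(12/25) − 4 = 56/25.
For the receiver: with q = P(Wide), equating Forehand's and Backhand's payoffs gives 13q − 4 = −12q + 8 ⇒ q = 12/25.

56/25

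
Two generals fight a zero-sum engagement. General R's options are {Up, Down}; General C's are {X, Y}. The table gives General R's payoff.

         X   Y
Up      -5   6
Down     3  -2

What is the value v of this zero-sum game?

1/2

Row minima: Up → -5, Down → -2; maximin = -2.
Column maxima: X → 3, Y → 6; minimax = 3.
-2 ≠ 3, so there is no saddle point; optimal play is mixed.
Let General R play Up with probability p. Expected payoff against X: (-5)p + 3(1−p) = −8p + 3; against Y: 6p + (-2)(1−p) = 8p − 2.
Setting these equal: −8p + 3 = 8p − 2 ⇒ −16p = -5 ⇒ p = 5/16, and the value is (-8)·(5/16) + 3 = 1/2.
For General C: with q = P(X), equating Up's and Down's payoffs gives −11q + 6 = 5q − 2 ⇒ q = 1/2.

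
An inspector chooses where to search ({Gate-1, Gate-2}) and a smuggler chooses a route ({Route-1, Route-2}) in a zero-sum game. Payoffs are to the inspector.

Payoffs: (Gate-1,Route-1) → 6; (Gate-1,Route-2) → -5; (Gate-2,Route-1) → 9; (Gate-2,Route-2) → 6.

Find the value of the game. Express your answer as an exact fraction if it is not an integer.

Row minima: Gate-1 → -5, Gate-2 → 6; maximin = 6.
Column maxima: Route-1 → 9, Route-2 → 6; minimax = 6.
Since maximin = minimax = 6, there is a saddle point and the value is 6.

6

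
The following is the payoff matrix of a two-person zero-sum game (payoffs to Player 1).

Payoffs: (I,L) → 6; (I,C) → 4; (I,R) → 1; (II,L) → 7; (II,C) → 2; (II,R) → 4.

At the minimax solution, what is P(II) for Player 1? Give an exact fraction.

3/5

Row minima: I → 1, II → 2; maximin = 2.
Column maxima: L → 7, C → 4, R → 4; minimax = 4.
2 ≠ 4, so there is no saddle point; optimal play is mixed.
L is strictly dominated by C (it gives Player 1 strictly more in every row), so Player 2 never plays it.
On the remaining 2×2 (I, II vs C, R):
Let Player 1 play I with probability p. Expected payoff against C: 4p + 2(1−p) = 2p + 2; against R: 1p + 4(1−p) = −3p + 4.
Setting these equal: 2p + 2 = −3p + 4 ⇒ 5p = 2 ⇒ p = 2/5, and the value is (2)·(2/5) + 2 = 14/5.
For Player 2: with q = P(C), equating I's and II's payoffs gives 3q + 1 = −2q + 4 ⇒ q = 3/5.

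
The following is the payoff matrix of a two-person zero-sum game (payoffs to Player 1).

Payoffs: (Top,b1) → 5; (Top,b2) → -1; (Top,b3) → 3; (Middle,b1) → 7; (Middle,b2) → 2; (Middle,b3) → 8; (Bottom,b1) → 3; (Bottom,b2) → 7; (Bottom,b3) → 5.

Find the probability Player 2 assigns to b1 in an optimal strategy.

5/9

Row minima: Top → -1, Middle → 2, Bottom → 3; maximin = 3.
Column maxima: b1 → 7, b2 → 7, b3 → 8; minimax = 7.
3 ≠ 7, so there is no saddle point; optimal play is mixed.
Top is strictly dominated by Middle, so Player 1 never plays it.
With Top eliminated, b3 is strictly dominated by b1 (it gives Player 1 strictly more in every remaining row), so Player 2 never plays it.
On the remaining 2×2 (Middle, Bottom vs b1, b2):
Let Player 1 play Middle with probability p. Expected payoff against b1: 7p + 3(1−p) = 4p + 3; against b2: 2p + 7(1−p) = −5p + 7.
Setting these equal: 4p + 3 = −5p + 7 ⇒ 9p = 4 ⇒ p = 4/9, and the value is (4)·(4/9) + 3 = 43/9.
For Player 2: with q = P(b1), equating Middle's and Bottom's payoffs gives 5q + 2 = −4q + 7 ⇒ q = 5/9.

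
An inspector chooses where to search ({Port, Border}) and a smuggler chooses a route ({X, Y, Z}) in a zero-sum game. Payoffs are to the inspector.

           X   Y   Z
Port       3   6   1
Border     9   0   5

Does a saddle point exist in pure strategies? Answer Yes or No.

Row minima: Port → 1, Border → 0; maximin = 1.
Column maxima: X → 9, Y → 6, Z → 5; minimax = 5.
1 ≠ 5, so no pure-strategy equilibrium exists.

No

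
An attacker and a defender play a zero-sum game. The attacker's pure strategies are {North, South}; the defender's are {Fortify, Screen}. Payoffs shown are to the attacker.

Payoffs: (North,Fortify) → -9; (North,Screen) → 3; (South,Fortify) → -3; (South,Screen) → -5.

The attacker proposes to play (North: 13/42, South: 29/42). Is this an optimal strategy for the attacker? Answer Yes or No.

No

Against Fortify this mix gives (13/42)·(-9) + (29/42)·(-3) = -34/7.
Against Screen this mix gives (13/42)·3 + (29/42)·(-5) = -53/21.
The defender will play Fortify, holding the attacker to -34/7. Shifting weight toward the row that does better against Fortify would raise this floor (the equalizing mix achieves -27/7 against both Fortify and Screen), so the proposed strategy is not optimal.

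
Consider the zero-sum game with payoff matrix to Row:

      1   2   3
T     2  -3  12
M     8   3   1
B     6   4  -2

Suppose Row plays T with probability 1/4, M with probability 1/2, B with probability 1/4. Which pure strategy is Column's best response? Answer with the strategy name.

2

If Column plays 1, Row's expected payoff is (1/4)·2 + (1/2)·8 + (1/4)·6 = 6.
If Column plays 2, Row's expected payoff is (1/4)·(-3) + (1/2)·3 + (1/4)·4 = 7/4.
If Column plays 3, Row's expected payoff is (1/4)·12 + (1/2)·1 + (1/4)·(-2) = 3.
Column minimizes Row's payoff; the smallest is 7/4, so the best response is 2.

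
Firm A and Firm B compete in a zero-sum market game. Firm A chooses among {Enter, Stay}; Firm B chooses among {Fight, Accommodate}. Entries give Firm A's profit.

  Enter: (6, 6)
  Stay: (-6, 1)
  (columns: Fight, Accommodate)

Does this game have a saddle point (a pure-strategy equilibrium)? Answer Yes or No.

Yes

Row minima: Enter → 6, Stay → -6; maximin = 6.
Column maxima: Fight → 6, Accommodate → 6; minimax = 6.
maximin = minimax = 6, so a saddle point exists.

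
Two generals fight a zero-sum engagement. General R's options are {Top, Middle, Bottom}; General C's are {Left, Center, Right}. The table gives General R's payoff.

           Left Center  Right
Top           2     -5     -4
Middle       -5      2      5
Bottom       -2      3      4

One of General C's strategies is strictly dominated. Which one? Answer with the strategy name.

Right

Center holds General R's payoff strictly below Right in every row: -5 < -4, 2 < 5, 3 < 4.
So Right is strictly dominated for General C.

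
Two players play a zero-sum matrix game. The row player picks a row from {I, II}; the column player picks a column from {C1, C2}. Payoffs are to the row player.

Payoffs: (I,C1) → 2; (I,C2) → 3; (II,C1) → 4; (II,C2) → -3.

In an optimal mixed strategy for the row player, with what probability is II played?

1/8

Row minima: I → 2, II → -3; maximin = 2.
Column maxima: C1 → 4, C2 → 3; minimax = 3.
2 ≠ 3, so there is no saddle point; optimal play is mixed.
Let the row player play I with probability p. Expected payoff against C1: 2p + 4(1−p) = −2p + 4; against C2: 3p + (-3)(1−p) = 6p − 3.
Setting these equal: −2p + 4 = 6p − 3 ⇒ −8p = -7 ⇒ p = 7/8, and the value is (-2)·(7/8) + 4 = 9/4.
For the column player: with q = P(C1), equating I's and II's payoffs gives −q + 3 = 7q − 3 ⇒ q = 3/4.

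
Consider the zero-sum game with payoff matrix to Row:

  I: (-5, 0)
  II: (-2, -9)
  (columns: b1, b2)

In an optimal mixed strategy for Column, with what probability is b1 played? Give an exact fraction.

Row minima: I → -5, II → -9; maximin = -5.
Column maxima: b1 → -2, b2 → 0; minimax = -2.
-5 ≠ -2, so there is no saddle point; optimal play is mixed.
Let Row play I with probability p. Expected payoff against b1: (-5)p + (-2)(1−p) = −3p − 2; against b2: 0p + (-9)(1−p) = 9p − 9.
Setting these equal: −3p − 2 = 9p − 9 ⇒ −12p = -7 ⇒ p = 7/12, and the value is (-3)·(7/12) − 2 = -15/4.
For Column: with q = P(b1), equating I's and II's payoffs gives −5q = 7q − 9 ⇒ q = 3/4.

3/4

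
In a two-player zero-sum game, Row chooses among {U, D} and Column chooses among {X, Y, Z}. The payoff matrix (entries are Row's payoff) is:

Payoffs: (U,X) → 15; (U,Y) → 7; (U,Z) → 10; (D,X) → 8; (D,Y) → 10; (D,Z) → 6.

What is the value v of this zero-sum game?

58/7

Row minima: U → 7, D → 6; maximin = 7.
Column maxima: X → 15, Y → 10, Z → 10; minimax = 10.
7 ≠ 10, so there is no saddle point; optimal play is mixed.
X is strictly dominated by Z (it gives Row strictly more in every row), so Column never plays it.
On the remaining 2×2 (U, D vs Y, Z):
Let Row play U with probability p. Expected payoff against Y: 7p + 10(1−p) = −3p + 10; against Z: 10p + 6(1−p) = 4p + 6.
Setting these equal: −3p + 10 = 4p + 6 ⇒ −7p = -4 ⇒ p = 4/7, and the value is (-3)·(4/7) + 10 = 58/7.
For Column: with q = P(Y), equating U's and D's payoffs gives −3q + 10 = 4q + 6 ⇒ q = 4/7.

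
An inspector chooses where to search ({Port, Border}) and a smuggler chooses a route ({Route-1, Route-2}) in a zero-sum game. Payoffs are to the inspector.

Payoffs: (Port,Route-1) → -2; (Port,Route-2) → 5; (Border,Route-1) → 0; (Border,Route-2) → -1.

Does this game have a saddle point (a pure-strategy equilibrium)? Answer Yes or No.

Row minima: Port → -2, Border → -1; maximin = -1.
Column maxima: Route-1 → 0, Route-2 → 5; minimax = 0.
-1 ≠ 0, so no pure-strategy equilibrium exists.

No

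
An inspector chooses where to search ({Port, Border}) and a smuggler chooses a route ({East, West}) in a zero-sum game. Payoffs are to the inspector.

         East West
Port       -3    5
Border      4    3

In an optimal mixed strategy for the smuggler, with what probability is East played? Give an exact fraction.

Row minima: Port → -3, Border → 3; maximin = 3.
Column maxima: East → 4, West → 5; minimax = 4.
3 ≠ 4, so there is no saddle point; optimal play is mixed.
Let the inspector play Port with probability p. Expected payoff against East: (-3)p + 4(1−p) = −7p + 4; against West: 5p + 3(1−p) = 2p + 3.
Setting these equal: −7p + 4 = 2p + 3 ⇒ −9p = -1 ⇒ p = 1/9, and the value is (-7)·(1/9) + 4 = 29/9.
For the smuggler: with q = P(East), equating Port's and Border's payoffs gives −8q + 5 = q + 3 ⇒ q = 2/9.

2/9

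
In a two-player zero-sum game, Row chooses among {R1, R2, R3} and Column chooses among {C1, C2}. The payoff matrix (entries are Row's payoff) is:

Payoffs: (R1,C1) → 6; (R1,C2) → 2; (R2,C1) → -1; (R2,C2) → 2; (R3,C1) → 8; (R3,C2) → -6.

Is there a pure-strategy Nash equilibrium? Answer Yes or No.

Row minima: R1 → 2, R2 → -1, R3 → -6; maximin = 2.
Column maxima: C1 → 8, C2 → 2; minimax = 2.
maximin = minimax = 2, so a saddle point exists.

Yes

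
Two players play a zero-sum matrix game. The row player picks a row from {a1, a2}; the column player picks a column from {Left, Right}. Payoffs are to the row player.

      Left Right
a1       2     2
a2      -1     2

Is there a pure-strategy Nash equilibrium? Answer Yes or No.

Yes

Row minima: a1 → 2, a2 → -1; maximin = 2.
Column maxima: Left → 2, Right → 2; minimax = 2.
maximin = minimax = 2, so a saddle point exists.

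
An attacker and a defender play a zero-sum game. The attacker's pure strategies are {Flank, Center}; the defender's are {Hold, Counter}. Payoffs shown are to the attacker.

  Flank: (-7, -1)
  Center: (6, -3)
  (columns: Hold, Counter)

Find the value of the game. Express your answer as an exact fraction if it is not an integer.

Row minima: Flank → -7, Center → -3; maximin = -3.
Column maxima: Hold → 6, Counter → -1; minimax = -1.
-3 ≠ -1, so there is no saddle point; optimal play is mixed.
Let the attacker play Flank with probability p. Expected payoff against Hold: (-7)p + 6(1−p) = −13p + 6; against Counter: (-1)p + (-3)(1−p) = 2p − 3.
Setting these equal: −13p + 6 = 2p − 3 ⇒ −15p = -9 ⇒ p = 3/5, and the value is (-13)·(3/5) + 6 = -9/5.
For the defender: with q = P(Hold), equating Flank's and Center's payoffs gives −6q − 1 = 9q − 3 ⇒ q = 2/15.

-9/5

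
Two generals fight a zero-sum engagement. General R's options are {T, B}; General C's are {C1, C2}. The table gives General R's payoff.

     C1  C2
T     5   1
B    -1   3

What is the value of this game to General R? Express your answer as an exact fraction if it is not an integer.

Row minima: T → 1, B → -1; maximin = 1.
Column maxima: C1 → 5, C2 → 3; minimax = 3.
1 ≠ 3, so there is no saddle point; optimal play is mixed.
Let General R play T with probability p. Expected payoff against C1: 5p + (-1)(1−p) = 6p − 1; against C2: 1p + 3(1−p) = −2p + 3.
Setting these equal: 6p − 1 = −2p + 3 ⇒ 8p = 4 ⇒ p = 1/2, and the value is (6)·(1/2) − 1 = 2.
For General C: with q = P(C1), equating T's and B's payoffs gives 4q + 1 = −4q + 3 ⇒ q = 1/4.

2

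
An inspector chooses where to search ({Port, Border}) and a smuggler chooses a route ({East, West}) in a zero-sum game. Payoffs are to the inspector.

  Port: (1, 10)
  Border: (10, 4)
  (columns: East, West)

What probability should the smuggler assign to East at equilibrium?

2/5

Row minima: Port → 1, Border → 4; maximin = 4.
Column maxima: East → 10, West → 10; minimax = 10.
4 ≠ 10, so there is no saddle point; optimal play is mixed.
Let the inspector play Port with probability p. Expected payoff against East: 1p + 10(1−p) = −9p + 10; against West: 10p + 4(1−p) = 6p + 4.
Setting these equal: −9p + 10 = 6p + 4 ⇒ −15p = -6 ⇒ p = 2/5, and the value is (-9)·(2/5) + 10 = 32/5.
For the smuggler: with q = P(East), equating Port's and Border's payoffs gives −9q + 10 = 6q + 4 ⇒ q = 2/5.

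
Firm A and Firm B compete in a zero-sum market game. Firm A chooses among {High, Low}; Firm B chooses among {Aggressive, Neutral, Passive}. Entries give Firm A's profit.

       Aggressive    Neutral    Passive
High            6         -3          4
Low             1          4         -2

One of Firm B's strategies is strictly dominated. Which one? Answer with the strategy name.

Aggressive

Passive holds Firm A's payoff strictly below Aggressive in every row: 4 < 6, -2 < 1.
So Aggressive is strictly dominated for Firm B.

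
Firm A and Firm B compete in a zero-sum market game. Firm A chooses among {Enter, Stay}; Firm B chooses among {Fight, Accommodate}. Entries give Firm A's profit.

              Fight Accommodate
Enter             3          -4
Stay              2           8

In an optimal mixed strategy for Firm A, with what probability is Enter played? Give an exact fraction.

Row minima: Enter → -4, Stay → 2; maximin = 2.
Column maxima: Fight → 3, Accommodate → 8; minimax = 3.
2 ≠ 3, so there is no saddle point; optimal play is mixed.
Let Firm A play Enter with probability p. Expected payoff against Fight: 3p + 2(1−p) = p + 2; against Accommodate: (-4)p + 8(1−p) = −12p + 8.
Setting these equal: p + 2 = −12p + 8 ⇒ 13p = 6 ⇒ p = 6/13, and the value is (1)·(6/13) + 2 = 32/13.
For Firm B: with q = P(Fight), equating Enter's and Stay's payoffs gives 7q − 4 = −6q + 8 ⇒ q = 12/13.

6/13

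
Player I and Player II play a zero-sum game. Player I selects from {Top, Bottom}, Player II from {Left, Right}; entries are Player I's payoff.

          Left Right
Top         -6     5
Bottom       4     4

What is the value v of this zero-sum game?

Row minima: Top → -6, Bottom → 4; maximin = 4.
Column maxima: Left → 4, Right → 5; minimax = 4.
Since maximin = minimax = 4, there is a saddle point and the value is 4.

4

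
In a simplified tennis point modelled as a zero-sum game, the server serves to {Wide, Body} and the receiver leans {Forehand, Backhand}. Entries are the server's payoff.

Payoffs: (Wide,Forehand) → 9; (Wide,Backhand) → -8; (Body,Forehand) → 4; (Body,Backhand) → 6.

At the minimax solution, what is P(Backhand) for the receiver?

5/19

Row minima: Wide → -8, Body → 4; maximin = 4.
Column maxima: Forehand → 9, Backhand → 6; minimax = 6.
4 ≠ 6, so there is no saddle point; optimal play is mixed.
Let the server play Wide with probability p. Expected payoff against Forehand: 9p + 4(1−p) = 5p + 4; against Backhand: (-8)p + 6(1−p) = −14p + 6.
Setting these equal: 5p + 4 = −14p + 6 ⇒ 19p = 2 ⇒ p = 2/19, and the value is (5)·(2/19) + 4 = 86/19.
For the receiver: with q = P(Forehand), equating Wide's and Body's payoffs gives 17q − 8 = −2q + 6 ⇒ q = 14/19.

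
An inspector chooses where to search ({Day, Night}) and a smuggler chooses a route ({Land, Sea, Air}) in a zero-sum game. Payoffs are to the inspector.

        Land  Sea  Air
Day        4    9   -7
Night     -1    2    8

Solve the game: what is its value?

Row minima: Day → -7, Night → -1; maximin = -1.
Column maxima: Land → 4, Sea → 9, Air → 8; minimax = 4.
-1 ≠ 4, so there is no saddle point; optimal play is mixed.
Sea is strictly dominated by Land (it gives the inspector strictly more in every row), so the smuggler never plays it.
On the remaining 2×2 (Day, Night vs Land, Air):
Let the inspector play Day with probability p. Expected payoff against Land: 4p + (-1)(1−p) = 5p − 1; against Air: (-7)p + 8(1−p) = −15p + 8.
Setting these equal: 5p − 1 = −15p + 8 ⇒ 20p = 9 ⇒ p = 9/20, and the value is (5)·(9/20) − 1 = 5/4.
For the smuggler: with q = P(Land), equating Day's and Night's payoffs gives 11q − 7 = −9q + 8 ⇒ q = 3/4.

5/4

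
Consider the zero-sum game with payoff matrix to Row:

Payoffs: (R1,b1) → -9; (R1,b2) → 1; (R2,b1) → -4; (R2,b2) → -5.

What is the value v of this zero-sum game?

-49/11

Row minima: R1 → -9, R2 → -5; maximin = -5.
Column maxima: b1 → -4, b2 → 1; minimax = -4.
-5 ≠ -4, so there is no saddle point; optimal play is mixed.
Let Row play R1 with probability p. Expected payoff against b1: (-9)p + (-4)(1−p) = −5p − 4; against b2: 1p + (-5)(1−p) = 6p − 5.
Setting these equal: −5p − 4 = 6p − 5 ⇒ −11p = -1 ⇒ p = 1/11, and the value is (-5)·(1/11) − 4 = -49/11.
For Column: with q = P(b1), equating R1's and R2's payoffs gives −10q + 1 = q − 5 ⇒ q = 6/11.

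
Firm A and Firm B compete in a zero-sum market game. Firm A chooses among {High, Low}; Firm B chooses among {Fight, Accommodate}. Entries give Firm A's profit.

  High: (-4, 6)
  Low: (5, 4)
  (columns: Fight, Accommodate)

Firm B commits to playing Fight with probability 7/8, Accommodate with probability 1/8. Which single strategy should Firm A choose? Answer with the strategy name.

Low

Expected payoff of High: (7/8)·(-4) + (1/8)·6 = -11/4.
Expected payoff of Low: (7/8)·5 + (1/8)·4 = 39/8.
The largest is 39/8, so Firm A's best response is Low.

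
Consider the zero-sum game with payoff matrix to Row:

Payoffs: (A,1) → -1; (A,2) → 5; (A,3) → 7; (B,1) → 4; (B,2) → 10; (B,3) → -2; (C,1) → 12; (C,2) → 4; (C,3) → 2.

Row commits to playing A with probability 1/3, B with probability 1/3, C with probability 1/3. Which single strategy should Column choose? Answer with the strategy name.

If Column plays 1, Row's expected payoff is (1/3)·(-1) + (1/3)·4 + (1/3)·12 = 5.
If Column plays 2, Row's expected payoff is (1/3)·5 + (1/3)·10 + (1/3)·4 = 19/3.
If Column plays 3, Row's expected payoff is (1/3)·7 + (1/3)·(-2) + (1/3)·2 = 7/3.
Column minimizes Row's payoff; the smallest is 7/3, so the best response is 3.

3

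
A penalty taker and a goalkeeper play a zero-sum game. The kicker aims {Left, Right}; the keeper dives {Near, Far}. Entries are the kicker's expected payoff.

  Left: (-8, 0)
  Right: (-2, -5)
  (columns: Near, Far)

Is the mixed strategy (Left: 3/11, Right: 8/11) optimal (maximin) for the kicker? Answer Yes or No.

Against Near this mix gives (3/11)·(-8) + (8/11)·(-2) = -40/11.
Against Far this mix gives (3/11)·0 + (8/11)·(-5) = -40/11.
All of the keeper's active replies (Near, Far) yield -40/11, and no column does worse for the kicker. The mix makes the keeper indifferent and guarantees -40/11, so it is optimal.

Yes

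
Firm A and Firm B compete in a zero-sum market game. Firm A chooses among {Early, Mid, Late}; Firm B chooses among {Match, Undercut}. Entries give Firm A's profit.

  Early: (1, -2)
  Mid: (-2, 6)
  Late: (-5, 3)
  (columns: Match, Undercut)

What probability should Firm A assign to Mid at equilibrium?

3/11

Row minima: Early → -2, Mid → -2, Late → -5; maximin = -2.
Column maxima: Match → 1, Undercut → 6; minimax = 1.
-2 ≠ 1, so there is no saddle point; optimal play is mixed.
Late is strictly dominated by Mid, so Firm A never plays it.
On the remaining 2×2 (Early, Mid vs Match, Undercut):
Let Firm A play Early with probability p. Expected payoff against Match: 1p + (-2)(1−p) = 3p − 2; against Undercut: (-2)p + 6(1−p) = −8p + 6.
Setting these equal: 3p − 2 = −8p + 6 ⇒ 11p = 8 ⇒ p = 8/11, and the value is (3)·(8/11) − 2 = 2/11.
For Firm B: with q = P(Match), equating Early's and Mid's payoffs gives 3q − 2 = −8q + 6 ⇒ q = 8/11.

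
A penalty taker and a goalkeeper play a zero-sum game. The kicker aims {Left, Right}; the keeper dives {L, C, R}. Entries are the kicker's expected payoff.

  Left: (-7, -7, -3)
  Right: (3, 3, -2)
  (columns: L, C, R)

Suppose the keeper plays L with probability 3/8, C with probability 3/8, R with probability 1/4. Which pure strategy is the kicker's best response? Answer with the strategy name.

Right

Expected payoff of Left: (3/8)·(-7) + (3/8)·(-7) + (1/4)·(-3) = -6.
Expected payoff of Right: (3/8)·3 + (3/8)·3 + (1/4)·(-2) = 7/4.
The largest is 7/4, so the kicker's best response is Right.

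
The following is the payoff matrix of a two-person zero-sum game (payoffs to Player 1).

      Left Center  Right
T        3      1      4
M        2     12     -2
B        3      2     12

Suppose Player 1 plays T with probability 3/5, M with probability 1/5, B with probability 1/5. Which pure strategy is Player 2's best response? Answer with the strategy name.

If Player 2 plays Left, Player 1's expected payoff is (3/5)·3 + (1/5)·2 + (1/5)·3 = 14/5.
If Player 2 plays Center, Player 1's expected payoff is (3/5)·1 + (1/5)·12 + (1/5)·2 = 17/5.
If Player 2 plays Right, Player 1's expected payoff is (3/5)·4 + (1/5)·(-2) + (1/5)·12 = 22/5.
Player 2 minimizes Player 1's payoff; the smallest is 14/5, so the best response is Left.

Left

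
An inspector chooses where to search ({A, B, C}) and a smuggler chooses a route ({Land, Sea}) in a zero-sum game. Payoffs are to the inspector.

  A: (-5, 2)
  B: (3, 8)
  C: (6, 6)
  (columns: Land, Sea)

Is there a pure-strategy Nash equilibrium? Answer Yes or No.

Yes

Row minima: A → -5, B → 3, C → 6; maximin = 6.
Column maxima: Land → 6, Sea → 8; minimax = 6.
maximin = minimax = 6, so a saddle point exists.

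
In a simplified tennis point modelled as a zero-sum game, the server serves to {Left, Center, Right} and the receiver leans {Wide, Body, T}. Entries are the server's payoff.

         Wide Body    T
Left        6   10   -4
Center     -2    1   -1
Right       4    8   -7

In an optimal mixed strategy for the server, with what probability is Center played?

10/11

Row minima: Left → -4, Center → -2, Right → -7; maximin = -2.
Column maxima: Wide → 6, Body → 10, T → -1; minimax = -1.
-2 ≠ -1, so there is no saddle point; optimal play is mixed.
Right is strictly dominated by Left, so the server never plays it.
Body is strictly dominated by Wide (it gives the server strictly more in every row), so the receiver never plays it.
On the remaining 2×2 (Left, Center vs Wide, T):
Let the server play Left with probability p. Expected payoff against Wide: 6p + (-2)(1−p) = 8p − 2; against T: (-4)p + (-1)(1−p) = −3p − 1.
Setting these equal: 8p − 2 = −3p − 1 ⇒ 11p = 1 ⇒ p = 1/11, and the value is (8)·(1/11) − 2 = -14/11.
For the receiver: with q = P(Wide), equating Left's and Center's payoffs gives 10q − 4 = −q − 1 ⇒ q = 3/11.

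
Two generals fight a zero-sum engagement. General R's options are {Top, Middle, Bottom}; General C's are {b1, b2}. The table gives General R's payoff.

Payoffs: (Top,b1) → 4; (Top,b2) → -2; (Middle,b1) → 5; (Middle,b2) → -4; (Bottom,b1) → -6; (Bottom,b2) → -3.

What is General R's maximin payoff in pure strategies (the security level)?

Row minima: Top → -2, Middle → -4, Bottom → -6.
The best of these is -2.

-2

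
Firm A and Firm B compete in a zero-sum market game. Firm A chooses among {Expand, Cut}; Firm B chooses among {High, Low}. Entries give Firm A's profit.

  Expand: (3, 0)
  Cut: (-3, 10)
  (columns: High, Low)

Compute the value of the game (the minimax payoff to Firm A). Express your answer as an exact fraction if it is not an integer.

15/8

Row minima: Expand → 0, Cut → -3; maximin = 0.
Column maxima: High → 3, Low → 10; minimax = 3.
0 ≠ 3, so there is no saddle point; optimal play is mixed.
Let Firm A play Expand with probability p. Expected payoff against High: 3p + (-3)(1−p) = 6p − 3; against Low: 0p + 10(1−p) = −10p + 10.
Setting these equal: 6p − 3 = −10p + 10 ⇒ 16p = 13 ⇒ p = 13/16, and the value is (6)·(13/16) − 3 = 15/8.
For Firm B: with q = P(High), equating Expand's and Cut's payoffs gives 3q = −13q + 10 ⇒ q = 5/8.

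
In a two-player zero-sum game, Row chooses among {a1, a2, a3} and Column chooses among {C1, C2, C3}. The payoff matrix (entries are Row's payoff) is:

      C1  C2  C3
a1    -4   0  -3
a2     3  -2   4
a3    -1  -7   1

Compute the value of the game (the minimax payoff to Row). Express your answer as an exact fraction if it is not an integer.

Row minima: a1 → -4, a2 → -2, a3 → -7; maximin = -2.
Column maxima: C1 → 3, C2 → 0, C3 → 4; minimax = 0.
-2 ≠ 0, so there is no saddle point; optimal play is mixed.
a3 is strictly dominated by a2, so Row never plays it.
C3 is strictly dominated by C1 (it gives Row strictly more in every row), so Column never plays it.
On the remaining 2×2 (a1, a2 vs C1, C2):
Let Row play a1 with probability p. Expected payoff against C1: (-4)p + 3(1−p) = −7p + 3; against C2: 0p + (-2)(1−p) = 2p − 2.
Setting these equal: −7p + 3 = 2p − 2 ⇒ −9p = -5 ⇒ p = 5/9, and the value is (-7)·(5/9) + 3 = -8/9.
For Column: with q = P(C1), equating a1's and a2's payoffs gives −4q = 5q − 2 ⇒ q = 2/9.

-8/9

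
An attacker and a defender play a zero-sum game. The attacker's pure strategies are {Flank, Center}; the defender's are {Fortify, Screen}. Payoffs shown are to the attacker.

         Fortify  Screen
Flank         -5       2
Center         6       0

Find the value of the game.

Row minima: Flank → -5, Center → 0; maximin = 0.
Column maxima: Fortify → 6, Screen → 2; minimax = 2.
0 ≠ 2, so there is no saddle point; optimal play is mixed.
Let the attacker play Flank with probability p. Expected payoff against Fortify: (-5)p + 6(1−p) = −11p + 6; against Screen: 2p + 0(1−p) = 2p.
Setting these equal: −11p + 6 = 2p ⇒ −13p = -6 ⇒ p = 6/13, and the value is (-11)·(6/13) + 6 = 12/13.
For the defender: with q = P(Fortify), equating Flank's and Center's payoffs gives −7q + 2 = 6q ⇒ q = 2/13.

12/13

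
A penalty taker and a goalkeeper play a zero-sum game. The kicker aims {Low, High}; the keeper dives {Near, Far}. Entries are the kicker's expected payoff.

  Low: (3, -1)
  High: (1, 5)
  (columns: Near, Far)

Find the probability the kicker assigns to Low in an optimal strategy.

Row minima: Low → -1, High → 1; maximin = 1.
Column maxima: Near → 3, Far → 5; minimax = 3.
1 ≠ 3, so there is no saddle point; optimal play is mixed.
Let the kicker play Low with probability p. Expected payoff against Near: 3p + 1(1−p) = 2p + 1; against Far: (-1)p + 5(1−p) = −6p + 5.
Setting these equal: 2p + 1 = −6p + 5 ⇒ 8p = 4 ⇒ p = 1/2, and the value is (2)·(1/2) + 1 = 2.
For the keeper: with q = P(Near), equating Low's and High's payoffs gives 4q − 1 = −4q + 5 ⇒ q = 3/4.

1/2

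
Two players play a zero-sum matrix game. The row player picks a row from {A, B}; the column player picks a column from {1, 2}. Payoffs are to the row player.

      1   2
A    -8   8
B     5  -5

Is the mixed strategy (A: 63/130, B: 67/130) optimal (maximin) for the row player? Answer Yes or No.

Against 1 this mix gives (63/130)·(-8) + (67/130)·5 = -13/10.
Against 2 this mix gives (63/130)·8 + (67/130)·(-5) = 13/10.
The column player will play 1, holding the row player to -13/10. Shifting weight toward the row that does better against 1 would raise this floor (the equalizing mix achieves 0 against both 1 and 2), so the proposed strategy is not optimal.

No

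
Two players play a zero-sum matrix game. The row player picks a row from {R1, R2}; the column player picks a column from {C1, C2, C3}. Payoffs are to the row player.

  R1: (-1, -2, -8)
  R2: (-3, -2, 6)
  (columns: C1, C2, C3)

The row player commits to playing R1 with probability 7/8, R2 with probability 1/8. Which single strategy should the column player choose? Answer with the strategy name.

C3

If the column player plays C1, the row player's expected payoff is (7/8)·(-1) + (1/8)·(-3) = -5/4.
If the column player plays C2, the row player's expected payoff is (7/8)·(-2) + (1/8)·(-2) = -2.
If the column player plays C3, the row player's expected payoff is (7/8)·(-8) + (1/8)·6 = -25/4.
The column player minimizes the row player's payoff; the smallest is -25/4, so the best response is C3.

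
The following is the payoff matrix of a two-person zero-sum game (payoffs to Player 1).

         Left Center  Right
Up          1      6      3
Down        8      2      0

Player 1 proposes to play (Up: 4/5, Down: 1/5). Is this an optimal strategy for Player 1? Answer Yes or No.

Against Left this mix gives (4/5)·1 + (1/5)·8 = 12/5.
Against Center this mix gives (4/5)·6 + (1/5)·2 = 26/5.
Against Right this mix gives (4/5)·3 + (1/5)·0 = 12/5.
All of Player 2's active replies (Left, Right) yield 12/5, and no column does worse for Player 1. The mix makes Player 2 indifferent and guarantees 12/5, so it is optimal.

Yes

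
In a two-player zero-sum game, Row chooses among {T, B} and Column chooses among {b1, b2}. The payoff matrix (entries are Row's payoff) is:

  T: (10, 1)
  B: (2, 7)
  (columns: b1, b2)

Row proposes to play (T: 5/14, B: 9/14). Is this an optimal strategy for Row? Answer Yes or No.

Yes

Against b1 this mix gives (5/14)·10 + (9/14)·2 = 34/7.
Against b2 this mix gives (5/14)·1 + (9/14)·7 = 34/7.
All of Column's active replies (b1, b2) yield 34/7, and no column does worse for Row. The mix makes Column indifferent and guarantees 34/7, so it is optimal.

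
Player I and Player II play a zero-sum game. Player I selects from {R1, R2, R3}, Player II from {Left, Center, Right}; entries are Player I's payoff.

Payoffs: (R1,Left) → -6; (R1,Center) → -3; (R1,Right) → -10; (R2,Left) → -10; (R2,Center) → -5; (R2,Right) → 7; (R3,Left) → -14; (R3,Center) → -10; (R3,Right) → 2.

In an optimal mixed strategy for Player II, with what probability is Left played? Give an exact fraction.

Row minima: R1 → -10, R2 → -10, R3 → -14; maximin = -10.
Column maxima: Left → -6, Center → -3, Right → 7; minimax = -6.
-10 ≠ -6, so there is no saddle point; optimal play is mixed.
R3 is strictly dominated by R2, so Player I never plays it.
Center is strictly dominated by Left (it gives Player I strictly more in every row), so Player II never plays it.
On the remaining 2×2 (R1, R2 vs Left, Right):
Let Player I play R1 with probability p. Expected payoff against Left: (-6)p + (-10)(1−p) = 4p − 10; against Right: (-10)p + 7(1−p) = −17p + 7.
Setting these equal: 4p − 10 = −17p + 7 ⇒ 21p = 17 ⇒ p = 17/21, and the value is (4)·(17/21) − 10 = -142/21.
For Player II: with q = P(Left), equating R1's and R2's payoffs gives 4q − 10 = −17q + 7 ⇒ q = 17/21.

17/21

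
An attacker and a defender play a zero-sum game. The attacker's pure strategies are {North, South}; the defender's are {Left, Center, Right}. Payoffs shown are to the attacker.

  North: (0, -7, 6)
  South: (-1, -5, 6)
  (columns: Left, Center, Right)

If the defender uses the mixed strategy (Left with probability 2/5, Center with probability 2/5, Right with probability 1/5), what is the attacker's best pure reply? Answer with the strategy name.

Expected payoff of North: (2/5)·0 + (2/5)·(-7) + (1/5)·6 = -8/5.
Expected payoff of South: (2/5)·(-1) + (2/5)·(-5) + (1/5)·6 = -6/5.
The largest is -6/5, so the attacker's best response is South.

South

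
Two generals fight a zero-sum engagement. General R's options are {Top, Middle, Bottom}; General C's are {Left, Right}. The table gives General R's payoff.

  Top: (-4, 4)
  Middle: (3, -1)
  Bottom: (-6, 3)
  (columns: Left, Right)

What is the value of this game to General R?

2/3

Row minima: Top → -4, Middle → -1, Bottom → -6; maximin = -1.
Column maxima: Left → 3, Right → 4; minimax = 3.
-1 ≠ 3, so there is no saddle point; optimal play is mixed.
Bottom is strictly dominated by Top, so General R never plays it.
On the remaining 2×2 (Top, Middle vs Left, Right):
Let General R play Top with probability p. Expected payoff against Left: (-4)p + 3(1−p) = −7p + 3; against Right: 4p + (-1)(1−p) = 5p − 1.
Setting these equal: −7p + 3 = 5p − 1 ⇒ −12p = -4 ⇒ p = 1/3, and the value is (-7)·(1/3) + 3 = 2/3.
For General C: with q = P(Left), equating Top's and Middle's payoffs gives −8q + 4 = 4q − 1 ⇒ q = 5/12.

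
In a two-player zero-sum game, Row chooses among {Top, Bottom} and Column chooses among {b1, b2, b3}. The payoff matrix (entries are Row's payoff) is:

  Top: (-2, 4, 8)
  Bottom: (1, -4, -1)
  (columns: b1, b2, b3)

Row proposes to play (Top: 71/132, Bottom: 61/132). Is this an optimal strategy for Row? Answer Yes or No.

Against b1 this mix gives (71/132)·(-2) + (61/132)·1 = -27/44.
Against b2 this mix gives (71/132)·4 + (61/132)·(-4) = 10/33.
Against b3 this mix gives (71/132)·8 + (61/132)·(-1) = 169/44.
Column will play b1, holding Row to -27/44. Shifting weight toward the row that does better against b1 would raise this floor (the equalizing mix achieves -4/11 against both b1 and b2), so the proposed strategy is not optimal.

No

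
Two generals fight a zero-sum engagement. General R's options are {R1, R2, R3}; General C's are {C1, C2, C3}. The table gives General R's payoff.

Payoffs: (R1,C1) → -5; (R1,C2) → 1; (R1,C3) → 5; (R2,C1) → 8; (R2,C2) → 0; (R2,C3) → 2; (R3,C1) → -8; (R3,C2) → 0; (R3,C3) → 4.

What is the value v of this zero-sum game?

Row minima: R1 → -5, R2 → 0, R3 → -8; maximin = 0.
Column maxima: C1 → 8, C2 → 1, C3 → 5; minimax = 1.
0 ≠ 1, so there is no saddle point; optimal play is mixed.
R3 is strictly dominated by R1, so General R never plays it.
C3 is strictly dominated by C2 (it gives General R strictly more in every row), so General C never plays it.
On the remaining 2×2 (R1, R2 vs C1, C2):
Let General R play R1 with probability p. Expected payoff against C1: (-5)p + 8(1−p) = −13p + 8; against C2: 1p + 0(1−p) = p.
Setting these equal: −13p + 8 = p ⇒ −14p = -8 ⇒ p = 4/7, and the value is (-13)·(4/7) + 8 = 4/7.
For General C: with q = P(C1), equating R1's and R2's payoffs gives −6q + 1 = 8q ⇒ q = 1/14.

4/7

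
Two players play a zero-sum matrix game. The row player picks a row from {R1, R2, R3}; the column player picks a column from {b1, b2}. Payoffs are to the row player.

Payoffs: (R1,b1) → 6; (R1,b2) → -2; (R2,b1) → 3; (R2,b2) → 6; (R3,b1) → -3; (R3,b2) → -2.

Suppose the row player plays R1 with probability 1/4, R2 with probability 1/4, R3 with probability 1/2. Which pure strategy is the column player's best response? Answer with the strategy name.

If the column player plays b1, the row player's expected payoff is (1/4)·6 + (1/4)·3 + (1/2)·(-3) = 3/4.
If the column player plays b2, the row player's expected payoff is (1/4)·(-2) + (1/4)·6 + (1/2)·(-2) = 0.
The column player minimizes the row player's payoff; the smallest is 0, so the best response is b2.

b2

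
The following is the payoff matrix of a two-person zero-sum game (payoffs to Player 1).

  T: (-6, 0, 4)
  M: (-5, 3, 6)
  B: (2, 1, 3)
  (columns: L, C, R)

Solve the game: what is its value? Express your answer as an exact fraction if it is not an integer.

Row minima: T → -6, M → -5, B → 1; maximin = 1.
Column maxima: L → 2, C → 3, R → 6; minimax = 2.
1 ≠ 2, so there is no saddle point; optimal play is mixed.
T is strictly dominated by M, so Player 1 never plays it.
R is strictly dominated by L (it gives Player 1 strictly more in every row), so Player 2 never plays it.
On the remaining 2×2 (M, B vs L, C):
Let Player 1 play M with probability p. Expected payoff against L: (-5)p + 2(1−p) = −7p + 2; against C: 3p + 1(1−p) = 2p + 1.
Setting these equal: −7p + 2 = 2p + 1 ⇒ −9p = -1 ⇒ p = 1/9, and the value is (-7)·(1/9) + 2 = 11/9.
For Player 2: with q = P(L), equating M's and B's payoffs gives −8q + 3 = q + 1 ⇒ q = 2/9.

11/9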